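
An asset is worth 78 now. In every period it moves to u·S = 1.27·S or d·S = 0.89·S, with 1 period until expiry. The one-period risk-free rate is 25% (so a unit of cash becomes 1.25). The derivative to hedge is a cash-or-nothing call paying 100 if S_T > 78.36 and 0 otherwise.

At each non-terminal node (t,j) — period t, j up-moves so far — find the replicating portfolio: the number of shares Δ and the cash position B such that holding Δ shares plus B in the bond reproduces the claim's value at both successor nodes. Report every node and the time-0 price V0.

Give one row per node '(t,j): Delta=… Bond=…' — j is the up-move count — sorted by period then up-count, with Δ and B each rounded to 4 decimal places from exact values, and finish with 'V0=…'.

Since d<R<u, set p* = (R−d)/(u−d) = 0.9474; price each node as the discounted p*-expectation of its children.
Payoff layer (t=1): V(1,0)=0.0000, V(1,1)=100.0000
(0,0): S=78.0000. Δ = (V_up−V_dn)/(S_up−S_dn) = (100.0000−0.0000)/(99.0600−69.4200) = 3.3738. V = [p*·100.0000 + (1−p*)·0.0000]/1.25 = 75.7895. B = V − Δ·S = -187.3684.
Each (Δ,B) replicates both successor values, so the strategy is self-financing and V0 is arbitrage-free.

(0,0): Delta=3.3738 Bond=-187.3684
V0=75.7895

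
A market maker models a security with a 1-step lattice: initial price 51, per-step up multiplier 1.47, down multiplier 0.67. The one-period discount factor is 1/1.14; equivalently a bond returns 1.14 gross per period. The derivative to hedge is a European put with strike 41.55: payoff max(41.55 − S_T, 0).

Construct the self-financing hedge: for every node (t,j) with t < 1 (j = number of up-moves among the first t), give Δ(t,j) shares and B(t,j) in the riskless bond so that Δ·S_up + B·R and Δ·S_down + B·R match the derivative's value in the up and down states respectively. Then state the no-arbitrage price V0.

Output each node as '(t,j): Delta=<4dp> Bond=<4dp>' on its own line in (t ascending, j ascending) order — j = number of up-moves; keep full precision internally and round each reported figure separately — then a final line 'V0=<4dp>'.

(0,0): Delta=-0.1809 Bond=11.8954
V0=2.6704

Under the risk-neutral measure, an up-move has probability p* = (R−d)/(u−d) = 0.5875 and values discount at R = 1.14.
At expiry t=1: V(1,0)=7.3800, V(1,1)=0.0000
Node (0,0) S=51.0000: V=(p*·0.0000+(1−p*)·7.3800)/1.14=2.6704; Δ=(0.0000−7.3800)/(74.9700−34.1700)=-0.1809; B=V−Δ·S=11.8954
Check: Δ(0,0)·S0 + B(0,0) = 2.6704 = V0.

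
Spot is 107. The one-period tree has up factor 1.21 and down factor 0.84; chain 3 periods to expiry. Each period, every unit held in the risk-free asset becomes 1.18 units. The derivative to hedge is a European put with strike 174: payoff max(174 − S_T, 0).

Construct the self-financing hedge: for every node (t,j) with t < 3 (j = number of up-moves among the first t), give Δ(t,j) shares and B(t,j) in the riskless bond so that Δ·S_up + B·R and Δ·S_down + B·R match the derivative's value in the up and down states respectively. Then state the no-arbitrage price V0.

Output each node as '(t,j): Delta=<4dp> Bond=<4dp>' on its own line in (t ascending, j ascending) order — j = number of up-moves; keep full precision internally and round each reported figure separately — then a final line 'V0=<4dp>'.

Risk-neutral probability p* = (R−d)/(u−d) = (1.18−0.84)/(1.21−0.84) = 0.9189.
Payoff layer (t=3): V(3,0)=110.5807, V(3,1)=82.6460, V(3,2)=42.4067, V(3,3)=0.0000
(2,0): S=75.4992. Δ = (V_up−V_dn)/(S_up−S_dn) = (82.6460−110.5807)/(91.3540−63.4193) = -1.0000. V = [p*·82.6460 + (1−p*)·110.5807]/1.18 = 71.9584. B = V − Δ·S = 147.4576.
(2,1): S=108.7548. Δ = (V_up−V_dn)/(S_up−S_dn) = (42.4067−82.6460)/(131.5933−91.3540) = -1.0000. V = [p*·42.4067 + (1−p*)·82.6460]/1.18 = 38.7028. B = V − Δ·S = 147.4576.
(2,2): S=156.6587. Δ = (V_up−V_dn)/(S_up−S_dn) = (0.0000−42.4067)/(189.5570−131.5933) = -0.7316. V = [p*·0.0000 + (1−p*)·42.4067]/1.18 = 2.9139. B = V − Δ·S = 117.5266.
(1,0): S=89.8800. Δ = (V_up−V_dn)/(S_up−S_dn) = (38.7028−71.9584)/(108.7548−75.4992) = -1.0000. V = [p*·38.7028 + (1−p*)·71.9584]/1.18 = 35.0841. B = V − Δ·S = 124.9641.
(1,1): S=129.4700. Δ = (V_up−V_dn)/(S_up−S_dn) = (2.9139−38.7028)/(156.6587−108.7548) = -0.7471. V = [p*·2.9139 + (1−p*)·38.7028]/1.18 = 4.9285. B = V − Δ·S = 101.6554.
(0,0): S=107.0000. Δ = (V_up−V_dn)/(S_up−S_dn) = (4.9285−35.0841)/(129.4700−89.8800) = -0.7617. V = [p*·4.9285 + (1−p*)·35.0841]/1.18 = 6.2488. B = V − Δ·S = 87.7503.
Each (Δ,B) replicates both successor values, so the strategy is self-financing and V0 is arbitrage-free.

(0,0): Delta=-0.7617 Bond=87.7503
(1,0): Delta=-1.0000 Bond=124.9641
(1,1): Delta=-0.7471 Bond=101.6554
(2,0): Delta=-1.0000 Bond=147.4576
(2,1): Delta=-1.0000 Bond=147.4576
(2,2): Delta=-0.7316 Bond=117.5266
V0=6.2488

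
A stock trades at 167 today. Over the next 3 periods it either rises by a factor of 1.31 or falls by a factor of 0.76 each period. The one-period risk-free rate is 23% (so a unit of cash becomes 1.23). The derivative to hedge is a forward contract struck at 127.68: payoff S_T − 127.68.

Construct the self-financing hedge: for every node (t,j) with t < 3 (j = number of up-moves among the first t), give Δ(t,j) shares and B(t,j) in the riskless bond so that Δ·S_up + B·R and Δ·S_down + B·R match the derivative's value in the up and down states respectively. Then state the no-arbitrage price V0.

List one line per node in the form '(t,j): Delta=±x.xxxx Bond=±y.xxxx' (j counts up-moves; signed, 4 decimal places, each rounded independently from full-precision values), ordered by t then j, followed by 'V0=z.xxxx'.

The replicating-portfolio and risk-neutral prices coincide; use p* = (1.23−0.76)/(1.31−0.76) = 0.8545 for the latter.
Terminal payoffs: V(3,0)=-54.3710, V(3,1)=-1.3184, V(3,2)=90.1274, V(3,3)=247.7512
  t=2,j=0: stock 96.4592 → up 126.3616 (V=-1.3184), down 73.3090 (V=-54.3710). Price -7.3457; hedge Δ=1.0000, bond B=-103.8049.
  t=2,j=1: stock 166.2652 → up 217.8074 (V=90.1274), down 126.3616 (V=-1.3184). Price 62.4603; hedge Δ=1.0000, bond B=-103.8049.
  t=2,j=2: stock 286.5887 → up 375.4312 (V=247.7512), down 217.8074 (V=90.1274). Price 182.7838; hedge Δ=1.0000, bond B=-103.8049.
  t=1,j=0: stock 126.9200 → up 166.2652 (V=62.4603), down 96.4592 (V=-7.3457). Price 42.5258; hedge Δ=1.0000, bond B=-84.3942.
  t=1,j=1: stock 218.7700 → up 286.5887 (V=182.7838), down 166.2652 (V=62.4603). Price 134.3758; hedge Δ=1.0000, bond B=-84.3942.
  t=0,j=0: stock 167.0000 → up 218.7700 (V=134.3758), down 126.9200 (V=42.5258). Price 98.3868; hedge Δ=1.0000, bond B=-68.6132.
Each (Δ,B) replicates both successor values, so the strategy is self-financing and V0 is arbitrage-free.

(0,0): Delta=1.0000 Bond=-68.6132
(1,0): Delta=1.0000 Bond=-84.3942
(1,1): Delta=1.0000 Bond=-84.3942
(2,0): Delta=1.0000 Bond=-103.8049
(2,1): Delta=1.0000 Bond=-103.8049
(2,2): Delta=1.0000 Bond=-103.8049
V0=98.3868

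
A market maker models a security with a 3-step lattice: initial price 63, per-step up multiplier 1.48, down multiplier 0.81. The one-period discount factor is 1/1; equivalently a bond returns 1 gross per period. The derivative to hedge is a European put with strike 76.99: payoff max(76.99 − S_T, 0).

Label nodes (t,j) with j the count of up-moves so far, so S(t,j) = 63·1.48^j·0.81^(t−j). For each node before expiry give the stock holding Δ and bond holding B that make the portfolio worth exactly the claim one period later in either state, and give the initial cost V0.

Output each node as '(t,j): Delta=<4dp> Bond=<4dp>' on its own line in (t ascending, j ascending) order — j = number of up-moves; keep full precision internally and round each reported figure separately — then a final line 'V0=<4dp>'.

(0,0): Delta=-0.4890 Bond=53.7106
(1,0): Delta=-0.7115 Bond=65.0640
(1,1): Delta=-0.1814 Bond=25.0282
(2,0): Delta=-1.0000 Bond=76.9900
(2,1): Delta=-0.3125 Bond=34.9351
(2,2): Delta=0.0000 Bond=0.0000
V0=22.9043

Risk-neutral probability p* = (R−d)/(u−d) = (1−0.81)/(1.48−0.81) = 0.2836.
Terminal values V(3,·): V(3,0)=43.5092, V(3,1)=15.8152, V(3,2)=0.0000, V(3,3)=0.0000
Node (2,0) S=41.3343: V=(p*·15.8152+(1−p*)·43.5092)/1=35.6557; Δ=(15.8152−43.5092)/(61.1748−33.4808)=-1.0000; B=V−Δ·S=76.9900
Node (2,1) S=75.5244: V=(p*·0.0000+(1−p*)·15.8152)/1=11.3303; Δ=(0.0000−15.8152)/(111.7761−61.1748)=-0.3125; B=V−Δ·S=34.9351
Node (2,2) S=137.9952: V=(p*·0.0000+(1−p*)·0.0000)/1=0.0000; Δ=(0.0000−0.0000)/(204.2329−111.7761)=0.0000; B=V−Δ·S=0.0000
Node (1,0) S=51.0300: V=(p*·11.3303+(1−p*)·35.6557)/1=28.7575; Δ=(11.3303−35.6557)/(75.5244−41.3343)=-0.7115; B=V−Δ·S=65.0640
Node (1,1) S=93.2400: V=(p*·0.0000+(1−p*)·11.3303)/1=8.1172; Δ=(0.0000−11.3303)/(137.9952−75.5244)=-0.1814; B=V−Δ·S=25.0282
Node (0,0) S=63.0000: V=(p*·8.1172+(1−p*)·28.7575)/1=22.9043; Δ=(8.1172−28.7575)/(93.2400−51.0300)=-0.4890; B=V−Δ·S=53.7106
Root portfolio cost Δ·63+B reproduces V0=22.9043.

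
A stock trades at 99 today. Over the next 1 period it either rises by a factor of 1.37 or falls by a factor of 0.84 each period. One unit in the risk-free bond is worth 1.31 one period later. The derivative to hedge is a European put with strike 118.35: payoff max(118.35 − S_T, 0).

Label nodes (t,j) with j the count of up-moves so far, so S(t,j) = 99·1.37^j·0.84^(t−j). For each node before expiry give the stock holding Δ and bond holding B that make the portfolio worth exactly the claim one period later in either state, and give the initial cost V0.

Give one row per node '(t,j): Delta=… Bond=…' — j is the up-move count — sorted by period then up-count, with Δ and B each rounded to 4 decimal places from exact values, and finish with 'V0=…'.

(0,0): Delta=-0.6707 Bond=69.4373
V0=3.0410

Under the risk-neutral measure, an up-move has probability p* = (R−d)/(u−d) = 0.8868 and values discount at R = 1.31.
Payoff layer (t=1): V(1,0)=35.1900, V(1,1)=0.0000
Node (0,0) S=99.0000: V=(p*·0.0000+(1−p*)·35.1900)/1.31=3.0410; Δ=(0.0000−35.1900)/(135.6300−83.1600)=-0.6707; B=V−Δ·S=69.4373
Self-financing check: at every node Δ·S+B equals the discounted successor values.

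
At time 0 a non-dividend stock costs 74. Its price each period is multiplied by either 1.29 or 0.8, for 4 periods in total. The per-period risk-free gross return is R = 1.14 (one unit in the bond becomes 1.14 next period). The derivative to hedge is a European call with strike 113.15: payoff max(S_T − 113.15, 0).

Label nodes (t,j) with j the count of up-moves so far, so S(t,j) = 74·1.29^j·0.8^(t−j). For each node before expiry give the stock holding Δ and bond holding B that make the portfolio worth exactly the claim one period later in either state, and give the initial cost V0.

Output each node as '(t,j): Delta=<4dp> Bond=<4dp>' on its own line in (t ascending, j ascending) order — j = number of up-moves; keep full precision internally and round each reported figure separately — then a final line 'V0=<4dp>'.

(0,0): Delta=0.5988 Bond=-28.3369
(1,0): Delta=0.1780 Bond=-7.3930
(1,1): Delta=0.7139 Bond=-43.2943
(2,0): Delta=0.0000 Bond=0.0000
(2,1): Delta=0.2266 Bond=-12.1463
(2,2): Delta=0.8472 Bond=-65.7713
(3,0): Delta=0.0000 Bond=0.0000
(3,1): Delta=0.0000 Bond=0.0000
(3,2): Delta=0.2887 Bond=-19.9556
(3,3): Delta=1.0000 Bond=-99.2544
V0=15.9707

The replicating-portfolio and risk-neutral prices coincide; use p* = (1.14−0.8)/(1.29−0.8) = 0.6939 for the latter.
Payoff layer (t=4): V(4,0)=0.0000, V(4,1)=0.0000, V(4,2)=0.0000, V(4,3)=13.9340, V(4,4)=91.7729
Node (3,0) S=37.8880: V=(p*·0.0000+(1−p*)·0.0000)/1.14=0.0000; Δ=(0.0000−0.0000)/(48.8755−30.3104)=0.0000; B=V−Δ·S=0.0000
Node (3,1) S=61.0944: V=(p*·0.0000+(1−p*)·0.0000)/1.14=0.0000; Δ=(0.0000−0.0000)/(78.8118−48.8755)=0.0000; B=V−Δ·S=0.0000
Node (3,2) S=98.5147: V=(p*·13.9340+(1−p*)·0.0000)/1.14=8.4811; Δ=(13.9340−0.0000)/(127.0840−78.8118)=0.2887; B=V−Δ·S=-19.9556
Node (3,3) S=158.8550: V=(p*·91.7729+(1−p*)·13.9340)/1.14=59.6006; Δ=(91.7729−13.9340)/(204.9229−127.0840)=1.0000; B=V−Δ·S=-99.2544
Node (2,0) S=47.3600: V=(p*·0.0000+(1−p*)·0.0000)/1.14=0.0000; Δ=(0.0000−0.0000)/(61.0944−37.8880)=0.0000; B=V−Δ·S=0.0000
Node (2,1) S=76.3680: V=(p*·8.4811+(1−p*)·0.0000)/1.14=5.1622; Δ=(8.4811−0.0000)/(98.5147−61.0944)=0.2266; B=V−Δ·S=-12.1463
Node (2,2) S=123.1434: V=(p*·59.6006+(1−p*)·8.4811)/1.14=38.5542; Δ=(59.6006−8.4811)/(158.8550−98.5147)=0.8472; B=V−Δ·S=-65.7713
Node (1,0) S=59.2000: V=(p*·5.1622+(1−p*)·0.0000)/1.14=3.1420; Δ=(5.1622−0.0000)/(76.3680−47.3600)=0.1780; B=V−Δ·S=-7.3930
Node (1,1) S=95.4600: V=(p*·38.5542+(1−p*)·5.1622)/1.14=24.8528; Δ=(38.5542−5.1622)/(123.1434−76.3680)=0.7139; B=V−Δ·S=-43.2943
Node (0,0) S=74.0000: V=(p*·24.8528+(1−p*)·3.1420)/1.14=15.9707; Δ=(24.8528−3.1420)/(95.4600−59.2000)=0.5988; B=V−Δ·S=-28.3369
Self-financing check: at every node Δ·S+B equals the discounted successor values.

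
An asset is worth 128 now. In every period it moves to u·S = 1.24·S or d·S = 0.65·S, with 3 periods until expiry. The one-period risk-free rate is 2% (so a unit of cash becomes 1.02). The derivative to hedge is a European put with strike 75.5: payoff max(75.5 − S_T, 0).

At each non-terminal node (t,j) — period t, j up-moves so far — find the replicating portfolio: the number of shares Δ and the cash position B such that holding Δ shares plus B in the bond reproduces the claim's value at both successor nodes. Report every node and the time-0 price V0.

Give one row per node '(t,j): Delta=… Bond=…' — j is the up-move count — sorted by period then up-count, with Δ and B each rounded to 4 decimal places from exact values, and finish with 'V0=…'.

Risk-neutral probability p* = (R−d)/(u−d) = (1.02−0.65)/(1.24−0.65) = 0.6271.
Terminal payoffs: V(3,0)=40.3480, V(3,1)=8.4408, V(3,2)=0.0000, V(3,3)=0.0000
Node (2,0) S=54.0800: V=(p*·8.4408+(1−p*)·40.3480)/1.02=19.9396; Δ=(8.4408−40.3480)/(67.0592−35.1520)=-1.0000; B=V−Δ·S=74.0196
Node (2,1) S=103.1680: V=(p*·0.0000+(1−p*)·8.4408)/1.02=3.0857; Δ=(0.0000−8.4408)/(127.9283−67.0592)=-0.1387; B=V−Δ·S=17.3921
Node (2,2) S=196.8128: V=(p*·0.0000+(1−p*)·0.0000)/1.02=0.0000; Δ=(0.0000−0.0000)/(244.0479−127.9283)=0.0000; B=V−Δ·S=0.0000
Node (1,0) S=83.2000: V=(p*·3.0857+(1−p*)·19.9396)/1.02=9.1865; Δ=(3.0857−19.9396)/(103.1680−54.0800)=-0.3433; B=V−Δ·S=37.7524
Node (1,1) S=158.7200: V=(p*·0.0000+(1−p*)·3.0857)/1.02=1.1280; Δ=(0.0000−3.0857)/(196.8128−103.1680)=-0.0330; B=V−Δ·S=6.3580
Node (0,0) S=128.0000: V=(p*·1.1280+(1−p*)·9.1865)/1.02=4.0518; Δ=(1.1280−9.1865)/(158.7200−83.2000)=-0.1067; B=V−Δ·S=17.7102
Each (Δ,B) replicates both successor values, so the strategy is self-financing and V0 is arbitrage-free.

(0,0): Delta=-0.1067 Bond=17.7102
(1,0): Delta=-0.3433 Bond=37.7524
(1,1): Delta=-0.0330 Bond=6.3580
(2,0): Delta=-1.0000 Bond=74.0196
(2,1): Delta=-0.1387 Bond=17.3921
(2,2): Delta=0.0000 Bond=0.0000
V0=4.0518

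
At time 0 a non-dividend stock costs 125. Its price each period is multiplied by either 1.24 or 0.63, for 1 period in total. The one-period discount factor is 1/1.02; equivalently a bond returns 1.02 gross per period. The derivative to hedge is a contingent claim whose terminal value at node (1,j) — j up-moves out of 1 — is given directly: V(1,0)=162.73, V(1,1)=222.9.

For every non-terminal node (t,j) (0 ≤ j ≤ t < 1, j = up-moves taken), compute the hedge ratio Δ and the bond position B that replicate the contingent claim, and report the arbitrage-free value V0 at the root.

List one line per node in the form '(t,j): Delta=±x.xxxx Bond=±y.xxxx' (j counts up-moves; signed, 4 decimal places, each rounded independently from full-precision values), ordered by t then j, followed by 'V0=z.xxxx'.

Risk-neutral probability p* = (R−d)/(u−d) = (1.02−0.63)/(1.24−0.63) = 0.6393.
Terminal payoffs: V(1,0)=162.7300, V(1,1)=222.9000
  t=0,j=0: stock 125.0000 → up 155.0000 (V=222.9000), down 78.7500 (V=162.7300). Price 197.2543; hedge Δ=0.7891, bond B=98.6149.
Root portfolio cost Δ·125+B reproduces V0=197.2543.

(0,0): Delta=0.7891 Bond=98.6149
V0=197.2543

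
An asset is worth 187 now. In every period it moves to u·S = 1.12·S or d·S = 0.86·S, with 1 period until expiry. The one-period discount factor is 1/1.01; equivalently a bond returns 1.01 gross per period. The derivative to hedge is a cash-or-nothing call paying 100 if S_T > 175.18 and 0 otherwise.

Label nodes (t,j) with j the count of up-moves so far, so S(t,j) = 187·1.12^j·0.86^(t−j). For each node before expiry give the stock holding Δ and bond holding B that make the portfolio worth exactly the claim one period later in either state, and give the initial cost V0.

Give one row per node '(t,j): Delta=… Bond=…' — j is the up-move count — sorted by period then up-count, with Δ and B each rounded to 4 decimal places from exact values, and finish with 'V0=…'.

(0,0): Delta=2.0568 Bond=-327.4943
V0=57.1211

Risk-neutral probability p* = (R−d)/(u−d) = (1.01−0.86)/(1.12−0.86) = 0.5769.
Terminal values V(1,·): V(1,0)=0.0000, V(1,1)=100.0000
(0,0): S=187.0000. Δ = (V_up−V_dn)/(S_up−S_dn) = (100.0000−0.0000)/(209.4400−160.8200) = 2.0568. V = [p*·100.0000 + (1−p*)·0.0000]/1.01 = 57.1211. B = V − Δ·S = -327.4943.
Check: Δ(0,0)·S0 + B(0,0) = 57.1211 = V0.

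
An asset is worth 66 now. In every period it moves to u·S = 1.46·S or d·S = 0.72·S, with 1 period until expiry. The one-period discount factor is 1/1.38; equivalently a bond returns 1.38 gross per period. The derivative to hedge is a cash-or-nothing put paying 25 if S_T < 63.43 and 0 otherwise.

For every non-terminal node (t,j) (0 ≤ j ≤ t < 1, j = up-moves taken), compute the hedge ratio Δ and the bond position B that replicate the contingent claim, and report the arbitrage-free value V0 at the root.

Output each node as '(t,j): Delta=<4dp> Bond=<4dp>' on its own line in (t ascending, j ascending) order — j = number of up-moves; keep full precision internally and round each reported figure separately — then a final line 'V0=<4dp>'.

Risk-neutral probability p* = (R−d)/(u−d) = (1.38−0.72)/(1.46−0.72) = 0.8919.
Terminal payoffs: V(1,0)=25.0000, V(1,1)=0.0000
  t=0,j=0: stock 66.0000 → up 96.3600 (V=0.0000), down 47.5200 (V=25.0000). Price 1.9585; hedge Δ=-0.5119, bond B=35.7423.
Each (Δ,B) replicates both successor values, so the strategy is self-financing and V0 is arbitrage-free.

(0,0): Delta=-0.5119 Bond=35.7423
V0=1.9585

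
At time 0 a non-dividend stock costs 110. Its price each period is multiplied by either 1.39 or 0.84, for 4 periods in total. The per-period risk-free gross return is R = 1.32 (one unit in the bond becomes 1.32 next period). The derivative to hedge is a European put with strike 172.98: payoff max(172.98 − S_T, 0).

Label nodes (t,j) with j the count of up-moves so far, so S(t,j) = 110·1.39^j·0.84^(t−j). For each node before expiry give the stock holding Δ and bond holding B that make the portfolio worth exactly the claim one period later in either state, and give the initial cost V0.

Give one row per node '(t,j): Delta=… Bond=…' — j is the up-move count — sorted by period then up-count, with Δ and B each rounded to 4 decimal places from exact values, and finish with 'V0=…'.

Risk-neutral probability p* = (R−d)/(u−d) = (1.32−0.84)/(1.39−0.84) = 0.8727.
Payoff layer (t=4): V(4,0)=118.2142, V(4,1)=82.3556, V(4,2)=23.0181, V(4,3)=0.0000, V(4,4)=0.0000
(3,0): S=65.1974. Δ = (V_up−V_dn)/(S_up−S_dn) = (82.3556−118.2142)/(90.6244−54.7658) = -1.0000. V = [p*·82.3556 + (1−p*)·118.2142]/1.32 = 65.8480. B = V − Δ·S = 131.0455.
(3,1): S=107.8862. Δ = (V_up−V_dn)/(S_up−S_dn) = (23.0181−82.3556)/(149.9619−90.6244) = -1.0000. V = [p*·23.0181 + (1−p*)·82.3556]/1.32 = 23.1592. B = V − Δ·S = 131.0455.
(3,2): S=178.5260. Δ = (V_up−V_dn)/(S_up−S_dn) = (0.0000−23.0181)/(248.1512−149.9619) = -0.2344. V = [p*·0.0000 + (1−p*)·23.0181]/1.32 = 2.2194. B = V − Δ·S = 44.0705.
(3,3): S=295.4181. Δ = (V_up−V_dn)/(S_up−S_dn) = (0.0000−0.0000)/(410.6311−248.1512) = 0.0000. V = [p*·0.0000 + (1−p*)·0.0000]/1.32 = 0.0000. B = V − Δ·S = 0.0000.
(2,0): S=77.6160. Δ = (V_up−V_dn)/(S_up−S_dn) = (23.1592−65.8480)/(107.8862−65.1974) = -1.0000. V = [p*·23.1592 + (1−p*)·65.8480]/1.32 = 21.6609. B = V − Δ·S = 99.2769.
(2,1): S=128.4360. Δ = (V_up−V_dn)/(S_up−S_dn) = (2.2194−23.1592)/(178.5260−107.8862) = -0.2964. V = [p*·2.2194 + (1−p*)·23.1592]/1.32 = 3.7003. B = V − Δ·S = 41.7728.
(2,2): S=212.5310. Δ = (V_up−V_dn)/(S_up−S_dn) = (0.0000−2.2194)/(295.4181−178.5260) = -0.0190. V = [p*·0.0000 + (1−p*)·2.2194]/1.32 = 0.2140. B = V − Δ·S = 4.2492.
(1,0): S=92.4000. Δ = (V_up−V_dn)/(S_up−S_dn) = (3.7003−21.6609)/(128.4360−77.6160) = -0.3534. V = [p*·3.7003 + (1−p*)·21.6609]/1.32 = 4.5350. B = V − Δ·S = 37.1905.
(1,1): S=152.9000. Δ = (V_up−V_dn)/(S_up−S_dn) = (0.2140−3.7003)/(212.5310−128.4360) = -0.0415. V = [p*·0.2140 + (1−p*)·3.7003]/1.32 = 0.4983. B = V − Δ·S = 6.8371.
(0,0): S=110.0000. Δ = (V_up−V_dn)/(S_up−S_dn) = (0.4983−4.5350)/(152.9000−92.4000) = -0.0667. V = [p*·0.4983 + (1−p*)·4.5350]/1.32 = 0.7667. B = V − Δ·S = 8.1062.
Check: Δ(0,0)·S0 + B(0,0) = 0.7667 = V0.

(0,0): Delta=-0.0667 Bond=8.1062
(1,0): Delta=-0.3534 Bond=37.1905
(1,1): Delta=-0.0415 Bond=6.8371
(2,0): Delta=-1.0000 Bond=99.2769
(2,1): Delta=-0.2964 Bond=41.7728
(2,2): Delta=-0.0190 Bond=4.2492
(3,0): Delta=-1.0000 Bond=131.0455
(3,1): Delta=-1.0000 Bond=131.0455
(3,2): Delta=-0.2344 Bond=44.0705
(3,3): Delta=0.0000 Bond=0.0000
V0=0.7667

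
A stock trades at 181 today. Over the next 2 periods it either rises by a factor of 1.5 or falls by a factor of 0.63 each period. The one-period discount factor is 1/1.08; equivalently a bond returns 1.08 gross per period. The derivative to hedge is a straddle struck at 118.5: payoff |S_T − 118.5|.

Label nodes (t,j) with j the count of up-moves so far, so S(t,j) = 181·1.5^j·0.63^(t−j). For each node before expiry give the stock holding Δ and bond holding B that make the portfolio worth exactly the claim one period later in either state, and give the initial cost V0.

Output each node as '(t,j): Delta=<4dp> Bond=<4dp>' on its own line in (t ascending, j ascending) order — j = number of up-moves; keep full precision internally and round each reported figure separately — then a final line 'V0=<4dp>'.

Under the risk-neutral measure, an up-move has probability p* = (R−d)/(u−d) = 0.5172 and values discount at R = 1.08.
Terminal payoffs: V(2,0)=46.6611, V(2,1)=52.5450, V(2,2)=288.7500
Node (1,0) S=114.0300: V=(p*·52.5450+(1−p*)·46.6611)/1.08=46.0227; Δ=(52.5450−46.6611)/(171.0450−71.8389)=0.0593; B=V−Δ·S=39.2596
Node (1,1) S=271.5000: V=(p*·288.7500+(1−p*)·52.5450)/1.08=161.7778; Δ=(288.7500−52.5450)/(407.2500−171.0450)=1.0000; B=V−Δ·S=-109.7222
Node (0,0) S=181.0000: V=(p*·161.7778+(1−p*)·46.0227)/1.08=98.0519; Δ=(161.7778−46.0227)/(271.5000−114.0300)=0.7351; B=V−Δ·S=-35.0000
Check: Δ(0,0)·S0 + B(0,0) = 98.0519 = V0.

(0,0): Delta=0.7351 Bond=-35.0000
(1,0): Delta=0.0593 Bond=39.2596
(1,1): Delta=1.0000 Bond=-109.7222
V0=98.0519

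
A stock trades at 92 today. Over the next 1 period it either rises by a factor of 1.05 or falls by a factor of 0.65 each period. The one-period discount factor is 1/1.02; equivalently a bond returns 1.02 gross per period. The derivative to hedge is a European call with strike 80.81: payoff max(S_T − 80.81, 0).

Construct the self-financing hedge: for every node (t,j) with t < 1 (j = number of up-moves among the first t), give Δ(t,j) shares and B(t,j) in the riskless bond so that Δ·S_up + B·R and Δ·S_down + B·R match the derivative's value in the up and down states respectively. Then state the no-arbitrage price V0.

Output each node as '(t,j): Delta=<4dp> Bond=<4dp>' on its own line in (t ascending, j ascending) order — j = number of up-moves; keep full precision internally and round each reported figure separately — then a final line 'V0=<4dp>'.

(0,0): Delta=0.4291 Bond=-25.1556
V0=14.3194

No-arbitrage ⇒ martingale measure with p* = (R−d)/(u−d) = 0.9250.
At expiry t=1: V(1,0)=0.0000, V(1,1)=15.7900
Node (0,0) S=92.0000: V=(p*·15.7900+(1−p*)·0.0000)/1.02=14.3194; Δ=(15.7900−0.0000)/(96.6000−59.8000)=0.4291; B=V−Δ·S=-25.1556
Root portfolio cost Δ·92+B reproduces V0=14.3194.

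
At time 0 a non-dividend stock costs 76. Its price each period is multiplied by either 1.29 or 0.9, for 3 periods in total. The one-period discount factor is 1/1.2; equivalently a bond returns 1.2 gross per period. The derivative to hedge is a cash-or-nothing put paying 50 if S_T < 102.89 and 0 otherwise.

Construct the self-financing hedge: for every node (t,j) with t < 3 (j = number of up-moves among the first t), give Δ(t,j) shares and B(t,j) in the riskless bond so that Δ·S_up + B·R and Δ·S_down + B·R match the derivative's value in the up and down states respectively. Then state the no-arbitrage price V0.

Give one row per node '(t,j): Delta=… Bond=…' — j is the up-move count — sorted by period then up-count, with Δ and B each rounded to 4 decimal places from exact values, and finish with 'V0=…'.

(0,0): Delta=-0.4159 Bond=35.5203
(1,0): Delta=-1.2015 Bond=96.3593
(1,1): Delta=-0.2515 Bond=26.5039
(2,0): Delta=0.0000 Bond=41.6667
(2,1): Delta=-1.4530 Bond=137.8205
(2,2): Delta=0.0000 Bond=0.0000
V0=3.9116

Since d<R<u, set p* = (R−d)/(u−d) = 0.7692; price each node as the discounted p*-expectation of its children.
Terminal payoffs: V(3,0)=50.0000, V(3,1)=50.0000, V(3,2)=0.0000, V(3,3)=0.0000
(2,0): S=61.5600. Δ = (V_up−V_dn)/(S_up−S_dn) = (50.0000−50.0000)/(79.4124−55.4040) = 0.0000. V = [p*·50.0000 + (1−p*)·50.0000]/1.2 = 41.6667. B = V − Δ·S = 41.6667.
(2,1): S=88.2360. Δ = (V_up−V_dn)/(S_up−S_dn) = (0.0000−50.0000)/(113.8244−79.4124) = -1.4530. V = [p*·0.0000 + (1−p*)·50.0000]/1.2 = 9.6154. B = V − Δ·S = 137.8205.
(2,2): S=126.4716. Δ = (V_up−V_dn)/(S_up−S_dn) = (0.0000−0.0000)/(163.1484−113.8244) = 0.0000. V = [p*·0.0000 + (1−p*)·0.0000]/1.2 = 0.0000. B = V − Δ·S = 0.0000.
(1,0): S=68.4000. Δ = (V_up−V_dn)/(S_up−S_dn) = (9.6154−41.6667)/(88.2360−61.5600) = -1.2015. V = [p*·9.6154 + (1−p*)·41.6667]/1.2 = 14.1765. B = V − Δ·S = 96.3593.
(1,1): S=98.0400. Δ = (V_up−V_dn)/(S_up−S_dn) = (0.0000−9.6154)/(126.4716−88.2360) = -0.2515. V = [p*·0.0000 + (1−p*)·9.6154]/1.2 = 1.8491. B = V − Δ·S = 26.5039.
(0,0): S=76.0000. Δ = (V_up−V_dn)/(S_up−S_dn) = (1.8491−14.1765)/(98.0400−68.4000) = -0.4159. V = [p*·1.8491 + (1−p*)·14.1765]/1.2 = 3.9116. B = V − Δ·S = 35.5203.
Root portfolio cost Δ·76+B reproduces V0=3.9116.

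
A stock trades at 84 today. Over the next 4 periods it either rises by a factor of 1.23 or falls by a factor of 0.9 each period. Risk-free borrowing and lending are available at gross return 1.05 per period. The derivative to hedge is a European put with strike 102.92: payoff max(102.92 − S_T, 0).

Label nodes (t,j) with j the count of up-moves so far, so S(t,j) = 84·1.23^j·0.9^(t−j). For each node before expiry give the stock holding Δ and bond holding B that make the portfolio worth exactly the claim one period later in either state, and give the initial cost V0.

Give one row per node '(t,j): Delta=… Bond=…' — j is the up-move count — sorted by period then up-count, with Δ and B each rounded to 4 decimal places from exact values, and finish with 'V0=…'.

Since d<R<u, set p* = (R−d)/(u−d) = 0.4545; price each node as the discounted p*-expectation of its children.
Terminal payoffs: V(4,0)=47.8076, V(4,1)=27.5997, V(4,2)=0.0000, V(4,3)=0.0000, V(4,4)=0.0000
  t=3,j=0: stock 61.2360 → up 75.3203 (V=27.5997), down 55.1124 (V=47.8076). Price 36.7830; hedge Δ=-1.0000, bond B=98.0190.
  t=3,j=1: stock 83.6892 → up 102.9377 (V=0.0000), down 75.3203 (V=27.5997). Price 14.3375; hedge Δ=-0.9994, bond B=97.9730.
  t=3,j=2: stock 114.3752 → up 140.6815 (V=0.0000), down 102.9377 (V=0.0000). Price 0.0000; hedge Δ=0.0000, bond B=0.0000.
  t=3,j=3: stock 156.3128 → up 192.2648 (V=0.0000), down 140.6815 (V=0.0000). Price 0.0000; hedge Δ=0.0000, bond B=0.0000.
  t=2,j=0: stock 68.0400 → up 83.6892 (V=14.3375), down 61.2360 (V=36.7830). Price 25.3148; hedge Δ=-0.9997, bond B=93.3316.
  t=2,j=1: stock 92.9880 → up 114.3752 (V=0.0000), down 83.6892 (V=14.3375). Price 7.4481; hedge Δ=-0.4672, bond B=50.8951.
  t=2,j=2: stock 127.0836 → up 156.3128 (V=0.0000), down 114.3752 (V=0.0000). Price 0.0000; hedge Δ=0.0000, bond B=0.0000.
  t=1,j=0: stock 75.6000 → up 92.9880 (V=7.4481), down 68.0400 (V=25.3148). Price 16.3748; hedge Δ=-0.7162, bond B=70.5164.
  t=1,j=1: stock 103.3200 → up 127.0836 (V=0.0000), down 92.9880 (V=7.4481). Price 3.8691; hedge Δ=-0.2184, bond B=26.4390.
  t=0,j=0: stock 84.0000 → up 103.3200 (V=3.8691), down 75.6000 (V=16.3748). Price 10.1813; hedge Δ=-0.4511, bond B=48.0774.
The time-0 hedge costs 10.1813, which is the no-arbitrage price.

(0,0): Delta=-0.4511 Bond=48.0774
(1,0): Delta=-0.7162 Bond=70.5164
(1,1): Delta=-0.2184 Bond=26.4390
(2,0): Delta=-0.9997 Bond=93.3316
(2,1): Delta=-0.4672 Bond=50.8951
(2,2): Delta=0.0000 Bond=0.0000
(3,0): Delta=-1.0000 Bond=98.0190
(3,1): Delta=-0.9994 Bond=97.9730
(3,2): Delta=0.0000 Bond=0.0000
(3,3): Delta=0.0000 Bond=0.0000
V0=10.1813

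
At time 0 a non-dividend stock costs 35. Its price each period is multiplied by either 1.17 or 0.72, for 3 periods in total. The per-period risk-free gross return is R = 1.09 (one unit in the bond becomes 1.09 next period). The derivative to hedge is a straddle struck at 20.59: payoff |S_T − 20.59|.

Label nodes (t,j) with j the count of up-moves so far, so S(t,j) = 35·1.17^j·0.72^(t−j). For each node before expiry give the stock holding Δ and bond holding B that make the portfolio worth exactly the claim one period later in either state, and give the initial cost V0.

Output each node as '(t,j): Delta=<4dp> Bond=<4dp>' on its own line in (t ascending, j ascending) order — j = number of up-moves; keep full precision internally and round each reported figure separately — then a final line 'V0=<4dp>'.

(0,0): Delta=0.9746 Bond=-14.9441
(1,0): Delta=0.7835 Bond=-11.4741
(1,1): Delta=1.0000 Bond=-17.3302
(2,0): Delta=-0.8436 Bond=17.0155
(2,1): Delta=1.0000 Bond=-18.8899
(2,2): Delta=1.0000 Bond=-18.8899
V0=19.1661

Since d<R<u, set p* = (R−d)/(u−d) = 0.8222; price each node as the discounted p*-expectation of its children.
At expiry t=3: V(3,0)=7.5263, V(3,1)=0.6385, V(3,2)=13.9063, V(3,3)=35.4665
(2,0): S=18.1440. Δ = (V_up−V_dn)/(S_up−S_dn) = (0.6385−7.5263)/(21.2285−13.0637) = -0.8436. V = [p*·0.6385 + (1−p*)·7.5263]/1.09 = 1.7092. B = V − Δ·S = 17.0155.
(2,1): S=29.4840. Δ = (V_up−V_dn)/(S_up−S_dn) = (13.9063−0.6385)/(34.4963−21.2285) = 1.0000. V = [p*·13.9063 + (1−p*)·0.6385]/1.09 = 10.5941. B = V − Δ·S = -18.8899.
(2,2): S=47.9115. Δ = (V_up−V_dn)/(S_up−S_dn) = (35.4665−13.9063)/(56.0565−34.4963) = 1.0000. V = [p*·35.4665 + (1−p*)·13.9063]/1.09 = 29.0216. B = V − Δ·S = -18.8899.
(1,0): S=25.2000. Δ = (V_up−V_dn)/(S_up−S_dn) = (10.5941−1.7092)/(29.4840−18.1440) = 0.7835. V = [p*·10.5941 + (1−p*)·1.7092]/1.09 = 8.2702. B = V − Δ·S = -11.4741.
(1,1): S=40.9500. Δ = (V_up−V_dn)/(S_up−S_dn) = (29.0216−10.5941)/(47.9115−29.4840) = 1.0000. V = [p*·29.0216 + (1−p*)·10.5941]/1.09 = 23.6198. B = V − Δ·S = -17.3302.
(0,0): S=35.0000. Δ = (V_up−V_dn)/(S_up−S_dn) = (23.6198−8.2702)/(40.9500−25.2000) = 0.9746. V = [p*·23.6198 + (1−p*)·8.2702]/1.09 = 19.1661. B = V − Δ·S = -14.9441.
Self-financing check: at every node Δ·S+B equals the discounted successor values.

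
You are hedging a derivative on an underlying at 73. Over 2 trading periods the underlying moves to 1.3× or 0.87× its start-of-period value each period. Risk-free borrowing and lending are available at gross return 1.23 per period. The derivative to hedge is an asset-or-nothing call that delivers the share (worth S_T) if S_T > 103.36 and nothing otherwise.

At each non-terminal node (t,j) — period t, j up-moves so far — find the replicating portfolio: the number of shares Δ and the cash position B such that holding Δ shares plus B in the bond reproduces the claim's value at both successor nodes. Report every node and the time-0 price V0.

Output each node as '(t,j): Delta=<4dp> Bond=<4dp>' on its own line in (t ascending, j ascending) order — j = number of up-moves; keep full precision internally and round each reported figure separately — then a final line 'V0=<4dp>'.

(0,0): Delta=2.6751 Bond=-138.1288
(1,0): Delta=0.0000 Bond=0.0000
(1,1): Delta=3.0233 Bond=-202.9342
V0=57.1567

Risk-neutral probability p* = (R−d)/(u−d) = (1.23−0.87)/(1.3−0.87) = 0.8372.
At expiry t=2: V(2,0)=0.0000, V(2,1)=0.0000, V(2,2)=123.3700
(1,0): S=63.5100. Δ = (V_up−V_dn)/(S_up−S_dn) = (0.0000−0.0000)/(82.5630−55.2537) = 0.0000. V = [p*·0.0000 + (1−p*)·0.0000]/1.23 = 0.0000. B = V − Δ·S = 0.0000.
(1,1): S=94.9000. Δ = (V_up−V_dn)/(S_up−S_dn) = (123.3700−0.0000)/(123.3700−82.5630) = 3.0233. V = [p*·123.3700 + (1−p*)·0.0000]/1.23 = 83.9728. B = V − Δ·S = -202.9342.
(0,0): S=73.0000. Δ = (V_up−V_dn)/(S_up−S_dn) = (83.9728−0.0000)/(94.9000−63.5100) = 2.6751. V = [p*·83.9728 + (1−p*)·0.0000]/1.23 = 57.1567. B = V − Δ·S = -138.1288.
Self-financing check: at every node Δ·S+B equals the discounted successor values.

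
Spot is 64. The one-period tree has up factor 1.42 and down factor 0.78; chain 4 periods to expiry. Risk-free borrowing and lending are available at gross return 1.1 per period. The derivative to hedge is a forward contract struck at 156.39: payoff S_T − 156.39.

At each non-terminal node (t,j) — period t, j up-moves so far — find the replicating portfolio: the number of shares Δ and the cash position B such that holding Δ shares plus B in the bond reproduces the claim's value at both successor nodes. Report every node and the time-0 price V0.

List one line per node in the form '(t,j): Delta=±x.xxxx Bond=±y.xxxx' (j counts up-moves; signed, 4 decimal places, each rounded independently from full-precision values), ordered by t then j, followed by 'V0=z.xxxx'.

Under the risk-neutral measure, an up-move has probability p* = (R−d)/(u−d) = 0.5000 and values discount at R = 1.1.
Terminal payoffs: V(4,0)=-132.7004, V(4,1)=-113.2627, V(4,2)=-77.8762, V(4,3)=-13.4547, V(4,4)=103.8256
Node (3,0) S=30.3713: V=(p*·-113.2627+(1−p*)·-132.7004)/1.1=-111.8014; Δ=(-113.2627−-132.7004)/(43.1273−23.6896)=1.0000; B=V−Δ·S=-142.1727
Node (3,1) S=55.2914: V=(p*·-77.8762+(1−p*)·-113.2627)/1.1=-86.8813; Δ=(-77.8762−-113.2627)/(78.5138−43.1273)=1.0000; B=V−Δ·S=-142.1727
Node (3,2) S=100.6587: V=(p*·-13.4547+(1−p*)·-77.8762)/1.1=-41.5140; Δ=(-13.4547−-77.8762)/(142.9353−78.5138)=1.0000; B=V−Δ·S=-142.1727
Node (3,3) S=183.2504: V=(p*·103.8256+(1−p*)·-13.4547)/1.1=41.0777; Δ=(103.8256−-13.4547)/(260.2156−142.9353)=1.0000; B=V−Δ·S=-142.1727
Node (2,0) S=38.9376: V=(p*·-86.8813+(1−p*)·-111.8014)/1.1=-90.3103; Δ=(-86.8813−-111.8014)/(55.2914−30.3713)=1.0000; B=V−Δ·S=-129.2479
Node (2,1) S=70.8864: V=(p*·-41.5140+(1−p*)·-86.8813)/1.1=-58.3615; Δ=(-41.5140−-86.8813)/(100.6587−55.2914)=1.0000; B=V−Δ·S=-129.2479
Node (2,2) S=129.0496: V=(p*·41.0777+(1−p*)·-41.5140)/1.1=-0.1983; Δ=(41.0777−-41.5140)/(183.2504−100.6587)=1.0000; B=V−Δ·S=-129.2479
Node (1,0) S=49.9200: V=(p*·-58.3615+(1−p*)·-90.3103)/1.1=-67.5781; Δ=(-58.3615−-90.3103)/(70.8864−38.9376)=1.0000; B=V−Δ·S=-117.4981
Node (1,1) S=90.8800: V=(p*·-0.1983+(1−p*)·-58.3615)/1.1=-26.6181; Δ=(-0.1983−-58.3615)/(129.0496−70.8864)=1.0000; B=V−Δ·S=-117.4981
Node (0,0) S=64.0000: V=(p*·-26.6181+(1−p*)·-67.5781)/1.1=-42.8165; Δ=(-26.6181−-67.5781)/(90.8800−49.9200)=1.0000; B=V−Δ·S=-106.8165
The time-0 hedge costs -42.8165, which is the no-arbitrage price.

(0,0): Delta=1.0000 Bond=-106.8165
(1,0): Delta=1.0000 Bond=-117.4981
(1,1): Delta=1.0000 Bond=-117.4981
(2,0): Delta=1.0000 Bond=-129.2479
(2,1): Delta=1.0000 Bond=-129.2479
(2,2): Delta=1.0000 Bond=-129.2479
(3,0): Delta=1.0000 Bond=-142.1727
(3,1): Delta=1.0000 Bond=-142.1727
(3,2): Delta=1.0000 Bond=-142.1727
(3,3): Delta=1.0000 Bond=-142.1727
V0=-42.8165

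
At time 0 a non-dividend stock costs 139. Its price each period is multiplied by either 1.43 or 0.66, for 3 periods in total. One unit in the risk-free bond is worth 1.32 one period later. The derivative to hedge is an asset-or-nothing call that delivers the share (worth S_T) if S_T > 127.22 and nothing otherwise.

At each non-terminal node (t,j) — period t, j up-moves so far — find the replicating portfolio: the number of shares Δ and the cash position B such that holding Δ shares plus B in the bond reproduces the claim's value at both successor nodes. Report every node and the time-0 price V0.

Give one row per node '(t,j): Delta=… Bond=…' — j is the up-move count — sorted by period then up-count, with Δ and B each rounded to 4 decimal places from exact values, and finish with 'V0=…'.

(0,0): Delta=1.1086 Bond=-17.1217
(1,0): Delta=1.7245 Bond=-79.1023
(1,1): Delta=1.0612 Bond=-13.1837
(2,0): Delta=0.0000 Bond=0.0000
(2,1): Delta=1.8571 Bond=-121.8176
(2,2): Delta=1.0000 Bond=0.0000
V0=136.9738

Under the risk-neutral measure, an up-move has probability p* = (R−d)/(u−d) = 0.8571 and values discount at R = 1.32.
Terminal values V(3,·): V(3,0)=0.0000, V(3,1)=0.0000, V(3,2)=187.5991, V(3,3)=406.4648
  t=2,j=0: stock 60.5484 → up 86.5842 (V=0.0000), down 39.9619 (V=0.0000). Price 0.0000; hedge Δ=0.0000, bond B=0.0000.
  t=2,j=1: stock 131.1882 → up 187.5991 (V=187.5991), down 86.5842 (V=0.0000). Price 121.8176; hedge Δ=1.8571, bond B=-121.8176.
  t=2,j=2: stock 284.2411 → up 406.4648 (V=406.4648), down 187.5991 (V=187.5991). Price 284.2411; hedge Δ=1.0000, bond B=0.0000.
  t=1,j=0: stock 91.7400 → up 131.1882 (V=121.8176), down 60.5484 (V=0.0000). Price 79.1023; hedge Δ=1.7245, bond B=-79.1023.
  t=1,j=1: stock 198.7700 → up 284.2411 (V=284.2411), down 131.1882 (V=121.8176). Price 197.7559; hedge Δ=1.0612, bond B=-13.1837.
  t=0,j=0: stock 139.0000 → up 198.7700 (V=197.7559), down 91.7400 (V=79.1023). Price 136.9738; hedge Δ=1.1086, bond B=-17.1217.
Check: Δ(0,0)·S0 + B(0,0) = 136.9738 = V0.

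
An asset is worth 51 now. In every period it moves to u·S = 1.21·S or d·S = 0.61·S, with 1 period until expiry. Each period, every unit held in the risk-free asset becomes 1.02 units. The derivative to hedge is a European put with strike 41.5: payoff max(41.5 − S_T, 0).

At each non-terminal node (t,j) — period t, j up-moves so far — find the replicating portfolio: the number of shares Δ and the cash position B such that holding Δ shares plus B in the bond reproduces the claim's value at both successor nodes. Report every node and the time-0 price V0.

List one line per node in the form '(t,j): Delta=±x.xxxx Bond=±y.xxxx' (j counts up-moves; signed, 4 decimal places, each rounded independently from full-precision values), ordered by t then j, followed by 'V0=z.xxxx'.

No-arbitrage ⇒ martingale measure with p* = (R−d)/(u−d) = 0.6833.
At expiry t=1: V(1,0)=10.3900, V(1,1)=0.0000
  t=0,j=0: stock 51.0000 → up 61.7100 (V=0.0000), down 31.1100 (V=10.3900). Price 3.2257; hedge Δ=-0.3395, bond B=20.5423.
Check: Δ(0,0)·S0 + B(0,0) = 3.2257 = V0.

(0,0): Delta=-0.3395 Bond=20.5423
V0=3.2257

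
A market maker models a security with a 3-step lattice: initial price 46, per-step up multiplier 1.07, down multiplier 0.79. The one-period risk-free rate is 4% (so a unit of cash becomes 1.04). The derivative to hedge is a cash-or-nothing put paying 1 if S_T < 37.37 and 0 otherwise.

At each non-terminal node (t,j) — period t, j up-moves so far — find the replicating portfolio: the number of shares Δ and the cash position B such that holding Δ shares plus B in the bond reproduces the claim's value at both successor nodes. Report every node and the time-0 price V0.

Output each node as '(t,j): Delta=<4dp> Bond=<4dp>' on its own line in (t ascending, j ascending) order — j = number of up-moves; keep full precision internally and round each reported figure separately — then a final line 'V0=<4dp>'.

(0,0): Delta=-0.0137 Bond=0.6602
(1,0): Delta=-0.0844 Bond=3.2536
(1,1): Delta=-0.0075 Bond=0.3785
(2,0): Delta=0.0000 Bond=0.9615
(2,1): Delta=-0.0918 Bond=3.6745
(2,2): Delta=0.0000 Bond=0.0000
V0=0.0284

Risk-neutral probability p* = (R−d)/(u−d) = (1.04−0.79)/(1.07−0.79) = 0.8929.
Payoff layer (t=3): V(3,0)=1.0000, V(3,1)=1.0000, V(3,2)=0.0000, V(3,3)=0.0000
(2,0): S=28.7086. Δ = (V_up−V_dn)/(S_up−S_dn) = (1.0000−1.0000)/(30.7182−22.6798) = 0.0000. V = [p*·1.0000 + (1−p*)·1.0000]/1.04 = 0.9615. B = V − Δ·S = 0.9615.
(2,1): S=38.8838. Δ = (V_up−V_dn)/(S_up−S_dn) = (0.0000−1.0000)/(41.6057−30.7182) = -0.0918. V = [p*·0.0000 + (1−p*)·1.0000]/1.04 = 0.1030. B = V − Δ·S = 3.6745.
(2,2): S=52.6654. Δ = (V_up−V_dn)/(S_up−S_dn) = (0.0000−0.0000)/(56.3520−41.6057) = 0.0000. V = [p*·0.0000 + (1−p*)·0.0000]/1.04 = 0.0000. B = V − Δ·S = 0.0000.
(1,0): S=36.3400. Δ = (V_up−V_dn)/(S_up−S_dn) = (0.1030−0.9615)/(38.8838−28.7086) = -0.0844. V = [p*·0.1030 + (1−p*)·0.9615]/1.04 = 0.1875. B = V − Δ·S = 3.2536.
(1,1): S=49.2200. Δ = (V_up−V_dn)/(S_up−S_dn) = (0.0000−0.1030)/(52.6654−38.8838) = -0.0075. V = [p*·0.0000 + (1−p*)·0.1030]/1.04 = 0.0106. B = V − Δ·S = 0.3785.
(0,0): S=46.0000. Δ = (V_up−V_dn)/(S_up−S_dn) = (0.0106−0.1875)/(49.2200−36.3400) = -0.0137. V = [p*·0.0106 + (1−p*)·0.1875]/1.04 = 0.0284. B = V − Δ·S = 0.6602.
Root portfolio cost Δ·46+B reproduces V0=0.0284.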